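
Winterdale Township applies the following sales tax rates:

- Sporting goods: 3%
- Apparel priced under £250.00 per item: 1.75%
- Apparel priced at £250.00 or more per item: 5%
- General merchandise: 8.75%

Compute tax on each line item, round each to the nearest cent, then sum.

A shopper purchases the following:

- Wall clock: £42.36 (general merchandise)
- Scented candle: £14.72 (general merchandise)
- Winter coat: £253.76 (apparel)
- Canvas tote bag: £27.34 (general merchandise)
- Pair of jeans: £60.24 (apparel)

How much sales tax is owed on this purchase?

£21.13

Wall clock £42.36: general merchandise → 8.75% → £3.71
Scented candle £14.72: general merchandise → 8.75% → £1.29
Winter coat £253.76: apparel, £250.00 or more → 5% → £12.69
Canvas tote bag £27.34: general merchandise → 8.75% → £2.39
Pair of jeans £60.24: apparel, under £250.00 → 1.75% → £1.05
Total tax = £3.71 + £1.29 + £12.69 + £2.39 + £1.05 = £21.13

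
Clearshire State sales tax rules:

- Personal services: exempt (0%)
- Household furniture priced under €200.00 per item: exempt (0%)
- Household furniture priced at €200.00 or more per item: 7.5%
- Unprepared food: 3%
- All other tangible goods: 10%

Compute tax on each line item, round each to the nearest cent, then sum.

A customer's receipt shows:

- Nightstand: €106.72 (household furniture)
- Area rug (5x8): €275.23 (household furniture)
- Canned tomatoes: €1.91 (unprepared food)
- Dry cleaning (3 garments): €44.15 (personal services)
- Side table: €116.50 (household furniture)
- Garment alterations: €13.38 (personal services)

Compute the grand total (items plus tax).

€578.59

Nightstand €106.72: household furniture, under €200.00 → 0% → €0.00
Area rug (5x8) €275.23: household furniture, €200.00 or more → 7.5% → €20.64
Canned tomatoes €1.91: unprepared food → 3% → €0.06
Dry cleaning (3 garments) €44.15: personal services → 0% → €0.00
Side table €116.50: household furniture, under €200.00 → 0% → €0.00
Garment alterations €13.38: personal services → 0% → €0.00
Subtotal = €557.89; tax = €20.70; total due = €578.59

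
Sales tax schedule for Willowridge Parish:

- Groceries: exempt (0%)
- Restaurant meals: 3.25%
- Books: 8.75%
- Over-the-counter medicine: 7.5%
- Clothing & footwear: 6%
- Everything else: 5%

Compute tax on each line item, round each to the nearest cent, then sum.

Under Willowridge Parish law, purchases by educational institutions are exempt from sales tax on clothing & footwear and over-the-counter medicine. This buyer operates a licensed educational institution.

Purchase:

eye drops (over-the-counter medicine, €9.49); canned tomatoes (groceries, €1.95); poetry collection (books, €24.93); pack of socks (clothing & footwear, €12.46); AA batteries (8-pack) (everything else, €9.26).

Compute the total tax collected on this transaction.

Eye drops €9.49: over-the-counter medicine, buyer-exempt → 0% → €0.00
Canned tomatoes €1.95: groceries → 0% → €0.00
Poetry collection €24.93: books → 8.75% → €2.18
Pack of socks €12.46: clothing & footwear, buyer-exempt → 0% → €0.00
AA batteries (8-pack) €9.26: everything else → 5% → €0.46
Total tax = €2.18 + €0.46 = €2.64

€2.64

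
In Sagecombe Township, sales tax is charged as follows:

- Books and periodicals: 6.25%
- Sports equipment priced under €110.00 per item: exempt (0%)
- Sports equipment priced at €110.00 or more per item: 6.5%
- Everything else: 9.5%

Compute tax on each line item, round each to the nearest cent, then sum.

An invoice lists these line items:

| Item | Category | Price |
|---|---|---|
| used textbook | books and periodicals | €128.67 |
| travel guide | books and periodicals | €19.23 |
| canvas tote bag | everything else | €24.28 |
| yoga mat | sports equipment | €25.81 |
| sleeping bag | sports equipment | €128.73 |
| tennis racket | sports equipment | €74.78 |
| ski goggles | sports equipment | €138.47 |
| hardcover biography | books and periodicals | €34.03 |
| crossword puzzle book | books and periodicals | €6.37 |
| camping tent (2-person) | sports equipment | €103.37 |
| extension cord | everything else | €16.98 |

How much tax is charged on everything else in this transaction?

€3.92

Canvas tote bag €24.28: everything else → 9.5% → €2.31
Extension cord €16.98: everything else → 9.5% → €1.61
Tax on everything else = €2.31 + €1.61 = €3.92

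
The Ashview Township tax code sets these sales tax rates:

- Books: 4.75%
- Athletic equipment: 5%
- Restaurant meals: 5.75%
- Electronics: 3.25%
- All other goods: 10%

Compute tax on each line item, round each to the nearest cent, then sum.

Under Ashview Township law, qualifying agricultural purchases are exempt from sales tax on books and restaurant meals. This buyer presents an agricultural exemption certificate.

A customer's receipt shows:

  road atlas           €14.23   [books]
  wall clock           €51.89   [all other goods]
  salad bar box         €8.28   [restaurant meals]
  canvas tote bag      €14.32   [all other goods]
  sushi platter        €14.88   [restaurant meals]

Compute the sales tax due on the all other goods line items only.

€6.62

Wall clock €51.89: all other goods → 10% → €5.19
Canvas tote bag €14.32: all other goods → 10% → €1.43
Tax on all other goods = €5.19 + €1.43 = €6.62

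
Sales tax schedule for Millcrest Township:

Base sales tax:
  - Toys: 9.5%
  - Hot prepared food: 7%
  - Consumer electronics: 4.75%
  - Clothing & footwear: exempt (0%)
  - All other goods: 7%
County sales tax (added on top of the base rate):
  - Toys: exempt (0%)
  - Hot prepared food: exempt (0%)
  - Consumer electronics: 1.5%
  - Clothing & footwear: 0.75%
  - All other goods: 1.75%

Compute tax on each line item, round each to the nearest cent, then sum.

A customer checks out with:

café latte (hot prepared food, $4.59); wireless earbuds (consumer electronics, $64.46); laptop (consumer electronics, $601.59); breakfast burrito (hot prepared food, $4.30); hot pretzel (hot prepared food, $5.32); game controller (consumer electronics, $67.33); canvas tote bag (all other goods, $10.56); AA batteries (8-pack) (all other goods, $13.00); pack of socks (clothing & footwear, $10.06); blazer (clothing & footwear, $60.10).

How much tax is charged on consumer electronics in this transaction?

Wireless earbuds $64.46: consumer electronics → 4.75% + 1.5% county = 6.25% → $4.03
Laptop $601.59: consumer electronics → 4.75% + 1.5% county = 6.25% → $37.60
Game controller $67.33: consumer electronics → 4.75% + 1.5% county = 6.25% → $4.21
Tax on consumer electronics = $4.03 + $37.60 + $4.21 = $45.84

$45.84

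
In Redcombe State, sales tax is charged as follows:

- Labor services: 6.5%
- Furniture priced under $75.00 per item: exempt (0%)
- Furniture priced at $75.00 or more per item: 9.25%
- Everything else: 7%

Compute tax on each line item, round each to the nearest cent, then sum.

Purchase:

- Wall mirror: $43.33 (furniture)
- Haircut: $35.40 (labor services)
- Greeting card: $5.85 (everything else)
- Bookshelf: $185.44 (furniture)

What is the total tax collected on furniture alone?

$17.15

Wall mirror $43.33: furniture, under $75.00 → 0% → $0.00
Bookshelf $185.44: furniture, $75.00 or more → 9.25% → $17.15
Tax on furniture = $0.00 + $17.15 = $17.15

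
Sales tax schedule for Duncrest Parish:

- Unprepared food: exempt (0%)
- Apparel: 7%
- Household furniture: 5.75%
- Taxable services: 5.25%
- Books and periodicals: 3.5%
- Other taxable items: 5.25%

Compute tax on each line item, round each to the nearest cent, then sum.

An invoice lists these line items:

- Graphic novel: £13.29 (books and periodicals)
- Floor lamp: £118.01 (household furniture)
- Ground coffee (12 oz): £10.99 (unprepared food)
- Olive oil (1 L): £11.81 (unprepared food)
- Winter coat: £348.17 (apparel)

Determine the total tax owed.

£31.63

Graphic novel £13.29: books and periodicals → 3.5% → £0.47
Floor lamp £118.01: household furniture → 5.75% → £6.79
Ground coffee (12 oz) £10.99: unprepared food → 0% → £0.00
Olive oil (1 L) £11.81: unprepared food → 0% → £0.00
Winter coat £348.17: apparel → 7% → £24.37
Total tax = £0.47 + £6.79 + £24.37 = £31.63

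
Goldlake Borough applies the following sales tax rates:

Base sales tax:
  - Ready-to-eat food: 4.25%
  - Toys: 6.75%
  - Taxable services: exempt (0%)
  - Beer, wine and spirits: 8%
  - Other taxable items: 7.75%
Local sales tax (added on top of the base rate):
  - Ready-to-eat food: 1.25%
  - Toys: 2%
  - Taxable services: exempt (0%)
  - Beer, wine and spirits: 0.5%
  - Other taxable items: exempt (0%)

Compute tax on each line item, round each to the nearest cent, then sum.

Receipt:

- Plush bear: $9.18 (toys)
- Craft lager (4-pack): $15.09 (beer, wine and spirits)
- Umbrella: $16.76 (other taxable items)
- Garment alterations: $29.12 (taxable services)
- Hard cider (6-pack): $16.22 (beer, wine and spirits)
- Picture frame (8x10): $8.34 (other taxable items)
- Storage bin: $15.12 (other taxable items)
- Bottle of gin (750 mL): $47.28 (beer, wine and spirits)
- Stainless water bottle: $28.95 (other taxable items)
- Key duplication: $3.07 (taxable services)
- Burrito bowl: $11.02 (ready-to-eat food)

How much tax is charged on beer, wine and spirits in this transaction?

$6.68

Craft lager (4-pack) $15.09: beer, wine and spirits → 8% + 0.5% local = 8.5% → $1.28
Hard cider (6-pack) $16.22: beer, wine and spirits → 8% + 0.5% local = 8.5% → $1.38
Bottle of gin (750 mL) $47.28: beer, wine and spirits → 8% + 0.5% local = 8.5% → $4.02
Tax on beer, wine and spirits = $1.28 + $1.38 + $4.02 = $6.68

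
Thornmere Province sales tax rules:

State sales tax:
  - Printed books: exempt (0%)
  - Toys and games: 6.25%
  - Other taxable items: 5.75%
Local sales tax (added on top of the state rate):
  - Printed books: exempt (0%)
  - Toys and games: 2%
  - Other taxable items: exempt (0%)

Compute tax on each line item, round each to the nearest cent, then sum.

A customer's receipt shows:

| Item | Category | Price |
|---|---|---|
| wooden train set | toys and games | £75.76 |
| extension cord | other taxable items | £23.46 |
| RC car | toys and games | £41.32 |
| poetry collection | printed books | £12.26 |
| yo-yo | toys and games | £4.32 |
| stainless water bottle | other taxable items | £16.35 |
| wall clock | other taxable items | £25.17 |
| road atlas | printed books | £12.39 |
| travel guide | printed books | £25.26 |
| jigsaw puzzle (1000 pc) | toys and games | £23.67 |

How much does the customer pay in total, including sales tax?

£275.67

Wooden train set £75.76: toys and games → 6.25% + 2% local = 8.25% → £6.25
Extension cord £23.46: other taxable items → 5.75% + 0% local = 5.75% → £1.35
RC car £41.32: toys and games → 6.25% + 2% local = 8.25% → £3.41
Poetry collection £12.26: printed books → 0% + 0% local = 0% → £0.00
Yo-yo £4.32: toys and games → 6.25% + 2% local = 8.25% → £0.36
Stainless water bottle £16.35: other taxable items → 5.75% + 0% local = 5.75% → £0.94
Wall clock £25.17: other taxable items → 5.75% + 0% local = 5.75% → £1.45
Road atlas £12.39: printed books → 0% + 0% local = 0% → £0.00
Travel guide £25.26: printed books → 0% + 0% local = 0% → £0.00
Jigsaw puzzle (1000 pc) £23.67: toys and games → 6.25% + 2% local = 8.25% → £1.95
Subtotal = £259.96; tax = £15.71; total due = £275.67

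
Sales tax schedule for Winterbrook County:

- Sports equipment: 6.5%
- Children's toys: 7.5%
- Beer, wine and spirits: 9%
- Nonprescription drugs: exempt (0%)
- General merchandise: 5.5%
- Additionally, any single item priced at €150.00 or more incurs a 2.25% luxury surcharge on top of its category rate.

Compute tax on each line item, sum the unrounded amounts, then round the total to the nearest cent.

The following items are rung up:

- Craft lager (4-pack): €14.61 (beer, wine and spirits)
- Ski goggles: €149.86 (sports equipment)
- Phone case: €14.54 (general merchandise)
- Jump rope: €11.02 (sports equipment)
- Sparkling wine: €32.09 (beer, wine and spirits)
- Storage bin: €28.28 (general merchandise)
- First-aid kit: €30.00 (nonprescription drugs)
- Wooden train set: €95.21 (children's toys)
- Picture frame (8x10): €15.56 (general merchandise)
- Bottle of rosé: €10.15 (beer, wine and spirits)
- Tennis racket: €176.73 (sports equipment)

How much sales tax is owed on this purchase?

€41.39

Craft lager (4-pack) €14.61: beer, wine and spirits → 9% → €1.3149
Ski goggles €149.86: sports equipment → 6.5% → €9.7409
Phone case €14.54: general merchandise → 5.5% → €0.7997
Jump rope €11.02: sports equipment → 6.5% → €0.7163
Sparkling wine €32.09: beer, wine and spirits → 9% → €2.8881
Storage bin €28.28: general merchandise → 5.5% → €1.5554
First-aid kit €30.00: nonprescription drugs → 0% → €0.00
Wooden train set €95.21: children's toys → 7.5% → €7.14075
Picture frame (8x10) €15.56: general merchandise → 5.5% → €0.8558
Bottle of rosé €10.15: beer, wine and spirits → 9% → €0.9135
Tennis racket €176.73: sports equipment → 6.5% + 2.25% surcharge = 8.75% → €15.463875
Unrounded tax sum = €41.389225 → €41.39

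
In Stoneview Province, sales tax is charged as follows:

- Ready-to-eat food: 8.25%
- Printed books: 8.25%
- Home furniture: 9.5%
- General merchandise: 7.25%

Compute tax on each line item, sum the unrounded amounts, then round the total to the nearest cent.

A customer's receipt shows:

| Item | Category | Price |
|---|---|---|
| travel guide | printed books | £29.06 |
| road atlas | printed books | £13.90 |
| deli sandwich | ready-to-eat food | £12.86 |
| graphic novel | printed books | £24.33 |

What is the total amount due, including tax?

Travel guide £29.06: printed books → 8.25% → £2.39745
Road atlas £13.90: printed books → 8.25% → £1.14675
Deli sandwich £12.86: ready-to-eat food → 8.25% → £1.06095
Graphic novel £24.33: printed books → 8.25% → £2.007225
Subtotal = £80.15; unrounded tax = £6.612375 → £6.61; total due = £86.76

£86.76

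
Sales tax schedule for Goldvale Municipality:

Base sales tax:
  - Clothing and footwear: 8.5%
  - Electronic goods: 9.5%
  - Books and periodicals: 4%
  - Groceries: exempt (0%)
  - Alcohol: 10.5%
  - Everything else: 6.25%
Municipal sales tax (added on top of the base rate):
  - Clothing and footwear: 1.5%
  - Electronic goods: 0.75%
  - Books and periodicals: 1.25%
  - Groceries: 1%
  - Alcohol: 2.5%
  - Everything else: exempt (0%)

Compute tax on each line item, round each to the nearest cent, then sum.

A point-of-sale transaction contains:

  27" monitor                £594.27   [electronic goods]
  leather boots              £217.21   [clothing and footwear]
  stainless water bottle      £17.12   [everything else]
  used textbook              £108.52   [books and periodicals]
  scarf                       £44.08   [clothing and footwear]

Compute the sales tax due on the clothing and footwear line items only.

Leather boots £217.21: clothing and footwear → 8.5% + 1.5% municipal = 10% → £21.72
Scarf £44.08: clothing and footwear → 8.5% + 1.5% municipal = 10% → £4.41
Tax on clothing and footwear = £21.72 + £4.41 = £26.13

£26.13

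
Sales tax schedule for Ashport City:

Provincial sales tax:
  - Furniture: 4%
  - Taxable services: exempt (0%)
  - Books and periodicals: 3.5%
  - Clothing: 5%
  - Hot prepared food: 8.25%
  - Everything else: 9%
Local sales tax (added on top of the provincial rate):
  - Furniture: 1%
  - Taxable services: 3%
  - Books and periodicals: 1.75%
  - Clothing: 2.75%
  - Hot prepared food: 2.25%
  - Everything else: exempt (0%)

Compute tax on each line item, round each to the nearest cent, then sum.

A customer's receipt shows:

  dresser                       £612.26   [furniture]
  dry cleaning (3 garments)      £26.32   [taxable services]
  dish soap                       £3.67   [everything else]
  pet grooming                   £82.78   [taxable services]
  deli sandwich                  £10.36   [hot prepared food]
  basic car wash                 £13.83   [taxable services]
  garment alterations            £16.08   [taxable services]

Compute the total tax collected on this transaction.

Dresser £612.26: furniture → 4% + 1% local = 5% → £30.61
Dry cleaning (3 garments) £26.32: taxable services → 0% + 3% local = 3% → £0.79
Dish soap £3.67: everything else → 9% + 0% local = 9% → £0.33
Pet grooming £82.78: taxable services → 0% + 3% local = 3% → £2.48
Deli sandwich £10.36: hot prepared food → 8.25% + 2.25% local = 10.5% → £1.09
Basic car wash £13.83: taxable services → 0% + 3% local = 3% → £0.41
Garment alterations £16.08: taxable services → 0% + 3% local = 3% → £0.48
Total tax = £30.61 + £0.79 + £0.33 + £2.48 + £1.09 + £0.41 + £0.48 = £36.19

£36.19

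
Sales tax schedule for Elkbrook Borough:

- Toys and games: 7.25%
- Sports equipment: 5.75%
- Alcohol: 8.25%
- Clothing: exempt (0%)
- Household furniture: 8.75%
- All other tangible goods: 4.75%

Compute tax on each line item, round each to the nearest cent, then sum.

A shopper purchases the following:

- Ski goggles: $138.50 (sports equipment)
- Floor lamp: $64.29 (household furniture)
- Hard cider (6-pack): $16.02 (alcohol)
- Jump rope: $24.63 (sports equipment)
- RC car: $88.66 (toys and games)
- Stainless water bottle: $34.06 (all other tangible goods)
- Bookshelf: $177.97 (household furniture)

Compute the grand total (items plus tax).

Ski goggles $138.50: sports equipment → 5.75% → $7.96
Floor lamp $64.29: household furniture → 8.75% → $5.63
Hard cider (6-pack) $16.02: alcohol → 8.25% → $1.32
Jump rope $24.63: sports equipment → 5.75% → $1.42
RC car $88.66: toys and games → 7.25% → $6.43
Stainless water bottle $34.06: all other tangible goods → 4.75% → $1.62
Bookshelf $177.97: household furniture → 8.75% → $15.57
Subtotal = $544.13; tax = $39.95; total due = $584.08

$584.08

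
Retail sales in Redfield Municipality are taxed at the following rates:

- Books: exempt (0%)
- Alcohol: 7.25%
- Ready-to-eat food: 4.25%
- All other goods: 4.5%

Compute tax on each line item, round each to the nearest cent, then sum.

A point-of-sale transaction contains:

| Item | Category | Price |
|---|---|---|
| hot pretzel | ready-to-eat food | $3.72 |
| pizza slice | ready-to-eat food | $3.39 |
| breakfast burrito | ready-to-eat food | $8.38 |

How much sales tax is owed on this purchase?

$0.66

Hot pretzel $3.72: ready-to-eat food → 4.25% → $0.16
Pizza slice $3.39: ready-to-eat food → 4.25% → $0.14
Breakfast burrito $8.38: ready-to-eat food → 4.25% → $0.36
Total tax = $0.16 + $0.14 + $0.36 = $0.66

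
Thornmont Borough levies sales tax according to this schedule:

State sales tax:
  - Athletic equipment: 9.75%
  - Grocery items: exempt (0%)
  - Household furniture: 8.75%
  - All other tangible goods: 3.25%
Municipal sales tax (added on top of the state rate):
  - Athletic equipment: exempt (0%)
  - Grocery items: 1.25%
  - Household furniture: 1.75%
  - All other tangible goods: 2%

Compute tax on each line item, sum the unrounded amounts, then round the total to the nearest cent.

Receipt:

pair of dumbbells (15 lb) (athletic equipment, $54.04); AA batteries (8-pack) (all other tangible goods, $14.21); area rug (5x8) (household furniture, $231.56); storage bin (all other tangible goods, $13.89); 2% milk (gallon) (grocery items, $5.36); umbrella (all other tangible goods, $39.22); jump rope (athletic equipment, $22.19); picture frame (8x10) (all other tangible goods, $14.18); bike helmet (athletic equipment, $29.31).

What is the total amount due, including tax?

Pair of dumbbells (15 lb) $54.04: athletic equipment → 9.75% + 0% municipal = 9.75% → $5.2689
AA batteries (8-pack) $14.21: all other tangible goods → 3.25% + 2% municipal = 5.25% → $0.746025
Area rug (5x8) $231.56: household furniture → 8.75% + 1.75% municipal = 10.5% → $24.3138
Storage bin $13.89: all other tangible goods → 3.25% + 2% municipal = 5.25% → $0.729225
2% milk (gallon) $5.36: grocery items → 0% + 1.25% municipal = 1.25% → $0.067
Umbrella $39.22: all other tangible goods → 3.25% + 2% municipal = 5.25% → $2.05905
Jump rope $22.19: athletic equipment → 9.75% + 0% municipal = 9.75% → $2.163525
Picture frame (8x10) $14.18: all other tangible goods → 3.25% + 2% municipal = 5.25% → $0.74445
Bike helmet $29.31: athletic equipment → 9.75% + 0% municipal = 9.75% → $2.857725
Subtotal = $423.96; unrounded tax = $38.9497 → $38.95; total due = $462.91

$462.91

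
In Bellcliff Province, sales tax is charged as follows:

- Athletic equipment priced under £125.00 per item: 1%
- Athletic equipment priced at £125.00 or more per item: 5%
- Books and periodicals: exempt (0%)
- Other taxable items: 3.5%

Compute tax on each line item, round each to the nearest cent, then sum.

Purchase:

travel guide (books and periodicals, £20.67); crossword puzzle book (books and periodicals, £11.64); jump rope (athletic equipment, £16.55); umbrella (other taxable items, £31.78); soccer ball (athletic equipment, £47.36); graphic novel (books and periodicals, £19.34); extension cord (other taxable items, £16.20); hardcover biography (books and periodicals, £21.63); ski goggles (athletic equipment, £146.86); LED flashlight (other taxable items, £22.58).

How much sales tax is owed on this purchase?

Travel guide £20.67: books and periodicals → 0% → £0.00
Crossword puzzle book £11.64: books and periodicals → 0% → £0.00
Jump rope £16.55: athletic equipment, under £125.00 → 1% → £0.17
Umbrella £31.78: other taxable items → 3.5% → £1.11
Soccer ball £47.36: athletic equipment, under £125.00 → 1% → £0.47
Graphic novel £19.34: books and periodicals → 0% → £0.00
Extension cord £16.20: other taxable items → 3.5% → £0.57
Hardcover biography £21.63: books and periodicals → 0% → £0.00
Ski goggles £146.86: athletic equipment, £125.00 or more → 5% → £7.34
LED flashlight £22.58: other taxable items → 3.5% → £0.79
Total tax = £0.17 + £1.11 + £0.47 + £0.57 + £7.34 + £0.79 = £10.45

£10.45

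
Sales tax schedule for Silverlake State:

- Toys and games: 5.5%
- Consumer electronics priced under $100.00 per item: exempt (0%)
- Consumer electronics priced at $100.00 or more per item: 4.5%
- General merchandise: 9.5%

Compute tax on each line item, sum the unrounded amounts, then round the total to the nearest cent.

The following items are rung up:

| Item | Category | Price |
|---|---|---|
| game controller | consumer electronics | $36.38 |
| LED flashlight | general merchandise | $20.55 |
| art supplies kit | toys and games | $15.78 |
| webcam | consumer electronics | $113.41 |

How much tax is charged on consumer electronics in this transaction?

Game controller $36.38: consumer electronics, under $100.00 → 0% → $0.00
Webcam $113.41: consumer electronics, $100.00 or more → 4.5% → $5.10345
Tax on consumer electronics: unrounded sum = $5.10345 → $5.10

$5.10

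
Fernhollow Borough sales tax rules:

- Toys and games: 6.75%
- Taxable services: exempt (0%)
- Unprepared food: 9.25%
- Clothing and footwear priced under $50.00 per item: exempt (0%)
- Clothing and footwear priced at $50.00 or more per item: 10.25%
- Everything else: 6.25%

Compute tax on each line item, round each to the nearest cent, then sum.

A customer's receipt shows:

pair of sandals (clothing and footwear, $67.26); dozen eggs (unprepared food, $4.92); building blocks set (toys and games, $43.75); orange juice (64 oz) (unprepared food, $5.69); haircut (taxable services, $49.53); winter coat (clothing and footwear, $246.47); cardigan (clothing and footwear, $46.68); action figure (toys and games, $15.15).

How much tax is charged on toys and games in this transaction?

$3.97

Building blocks set $43.75: toys and games → 6.75% → $2.95
Action figure $15.15: toys and games → 6.75% → $1.02
Tax on toys and games = $2.95 + $1.02 = $3.97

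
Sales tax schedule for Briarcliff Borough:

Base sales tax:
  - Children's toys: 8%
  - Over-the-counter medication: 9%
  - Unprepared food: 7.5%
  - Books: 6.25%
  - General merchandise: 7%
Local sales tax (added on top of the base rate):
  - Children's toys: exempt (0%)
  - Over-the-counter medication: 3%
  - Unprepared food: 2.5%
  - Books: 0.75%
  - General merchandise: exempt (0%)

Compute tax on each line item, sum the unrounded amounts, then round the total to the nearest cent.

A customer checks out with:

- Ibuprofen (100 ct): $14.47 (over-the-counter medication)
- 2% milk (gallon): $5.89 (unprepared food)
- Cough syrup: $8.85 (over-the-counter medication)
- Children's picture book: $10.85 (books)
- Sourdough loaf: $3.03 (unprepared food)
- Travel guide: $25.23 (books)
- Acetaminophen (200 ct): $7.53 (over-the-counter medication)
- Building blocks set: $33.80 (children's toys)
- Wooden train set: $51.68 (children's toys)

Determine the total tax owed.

$13.96

Ibuprofen (100 ct) $14.47: over-the-counter medication → 9% + 3% local = 12% → $1.7364
2% milk (gallon) $5.89: unprepared food → 7.5% + 2.5% local = 10% → $0.589
Cough syrup $8.85: over-the-counter medication → 9% + 3% local = 12% → $1.062
Children's picture book $10.85: books → 6.25% + 0.75% local = 7% → $0.7595
Sourdough loaf $3.03: unprepared food → 7.5% + 2.5% local = 10% → $0.303
Travel guide $25.23: books → 6.25% + 0.75% local = 7% → $1.7661
Acetaminophen (200 ct) $7.53: over-the-counter medication → 9% + 3% local = 12% → $0.9036
Building blocks set $33.80: children's toys → 8% + 0% local = 8% → $2.704
Wooden train set $51.68: children's toys → 8% + 0% local = 8% → $4.1344
Unrounded tax sum = $13.958 → $13.96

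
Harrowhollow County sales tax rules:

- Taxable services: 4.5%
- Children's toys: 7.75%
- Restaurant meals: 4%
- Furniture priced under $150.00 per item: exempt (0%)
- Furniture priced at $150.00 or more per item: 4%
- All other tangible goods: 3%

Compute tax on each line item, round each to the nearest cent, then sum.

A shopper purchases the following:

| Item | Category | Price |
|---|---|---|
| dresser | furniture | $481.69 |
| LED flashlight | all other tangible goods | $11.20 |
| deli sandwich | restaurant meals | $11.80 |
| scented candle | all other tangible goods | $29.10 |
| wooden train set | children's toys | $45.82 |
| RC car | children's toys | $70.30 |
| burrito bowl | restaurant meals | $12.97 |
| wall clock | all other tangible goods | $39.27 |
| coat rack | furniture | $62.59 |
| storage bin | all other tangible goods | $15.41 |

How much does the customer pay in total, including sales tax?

$812.26

Dresser $481.69: furniture, $150.00 or more → 4% → $19.27
LED flashlight $11.20: all other tangible goods → 3% → $0.34
Deli sandwich $11.80: restaurant meals → 4% → $0.47
Scented candle $29.10: all other tangible goods → 3% → $0.87
Wooden train set $45.82: children's toys → 7.75% → $3.55
RC car $70.30: children's toys → 7.75% → $5.45
Burrito bowl $12.97: restaurant meals → 4% → $0.52
Wall clock $39.27: all other tangible goods → 3% → $1.18
Coat rack $62.59: furniture, under $150.00 → 0% → $0.00
Storage bin $15.41: all other tangible goods → 3% → $0.46
Subtotal = $780.15; tax = $32.11; total due = $812.26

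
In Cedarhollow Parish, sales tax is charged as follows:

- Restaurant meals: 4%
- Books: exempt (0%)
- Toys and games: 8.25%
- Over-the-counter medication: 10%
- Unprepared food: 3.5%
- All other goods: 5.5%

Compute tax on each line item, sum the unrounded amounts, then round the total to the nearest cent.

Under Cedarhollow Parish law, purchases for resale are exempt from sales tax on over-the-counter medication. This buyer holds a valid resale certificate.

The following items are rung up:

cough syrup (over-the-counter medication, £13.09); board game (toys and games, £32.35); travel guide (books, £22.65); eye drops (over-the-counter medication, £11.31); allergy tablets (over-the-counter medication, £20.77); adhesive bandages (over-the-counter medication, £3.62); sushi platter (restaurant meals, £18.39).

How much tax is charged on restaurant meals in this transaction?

£0.74

Sushi platter £18.39: restaurant meals → 4% → £0.7356
Tax on restaurant meals: unrounded sum = £0.7356 → £0.74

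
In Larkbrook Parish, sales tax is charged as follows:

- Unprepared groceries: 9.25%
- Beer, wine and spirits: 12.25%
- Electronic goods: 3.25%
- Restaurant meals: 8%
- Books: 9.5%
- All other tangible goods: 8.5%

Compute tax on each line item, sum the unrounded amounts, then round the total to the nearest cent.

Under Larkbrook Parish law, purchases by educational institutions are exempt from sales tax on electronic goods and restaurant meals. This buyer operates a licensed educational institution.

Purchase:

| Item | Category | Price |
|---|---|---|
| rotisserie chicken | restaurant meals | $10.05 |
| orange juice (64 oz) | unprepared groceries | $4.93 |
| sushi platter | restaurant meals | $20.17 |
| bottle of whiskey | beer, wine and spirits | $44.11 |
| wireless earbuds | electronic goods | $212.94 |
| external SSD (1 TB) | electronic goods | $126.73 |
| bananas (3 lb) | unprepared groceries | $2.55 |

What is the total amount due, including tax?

Rotisserie chicken $10.05: restaurant meals, buyer-exempt → 0% → $0.00
Orange juice (64 oz) $4.93: unprepared groceries → 9.25% → $0.456025
Sushi platter $20.17: restaurant meals, buyer-exempt → 0% → $0.00
Bottle of whiskey $44.11: beer, wine and spirits → 12.25% → $5.403475
Wireless earbuds $212.94: electronic goods, buyer-exempt → 0% → $0.00
External SSD (1 TB) $126.73: electronic goods, buyer-exempt → 0% → $0.00
Bananas (3 lb) $2.55: unprepared groceries → 9.25% → $0.235875
Subtotal = $421.48; unrounded tax = $6.095375 → $6.10; total due = $427.58

$427.58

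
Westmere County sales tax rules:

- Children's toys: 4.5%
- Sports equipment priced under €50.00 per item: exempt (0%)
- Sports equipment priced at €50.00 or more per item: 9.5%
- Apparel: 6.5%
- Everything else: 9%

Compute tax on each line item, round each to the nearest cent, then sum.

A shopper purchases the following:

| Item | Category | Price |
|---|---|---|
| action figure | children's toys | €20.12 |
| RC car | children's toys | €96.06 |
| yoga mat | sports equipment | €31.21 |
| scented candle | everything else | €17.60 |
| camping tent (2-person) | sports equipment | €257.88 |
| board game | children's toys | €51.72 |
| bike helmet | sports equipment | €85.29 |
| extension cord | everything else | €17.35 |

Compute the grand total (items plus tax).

Action figure €20.12: children's toys → 4.5% → €0.91
RC car €96.06: children's toys → 4.5% → €4.32
Yoga mat €31.21: sports equipment, under €50.00 → 0% → €0.00
Scented candle €17.60: everything else → 9% → €1.58
Camping tent (2-person) €257.88: sports equipment, €50.00 or more → 9.5% → €24.50
Board game €51.72: children's toys → 4.5% → €2.33
Bike helmet €85.29: sports equipment, €50.00 or more → 9.5% → €8.10
Extension cord €17.35: everything else → 9% → €1.56
Subtotal = €577.23; tax = €43.30; total due = €620.53

€620.53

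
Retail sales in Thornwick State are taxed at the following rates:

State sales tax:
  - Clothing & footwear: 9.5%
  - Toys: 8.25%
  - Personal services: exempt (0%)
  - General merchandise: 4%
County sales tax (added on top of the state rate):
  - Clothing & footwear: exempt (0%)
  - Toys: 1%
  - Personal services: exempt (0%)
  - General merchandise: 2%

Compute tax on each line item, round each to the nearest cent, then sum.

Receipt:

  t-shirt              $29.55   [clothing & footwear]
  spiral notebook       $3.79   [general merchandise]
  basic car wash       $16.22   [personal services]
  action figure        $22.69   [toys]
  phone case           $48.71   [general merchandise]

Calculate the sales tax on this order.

$8.06

T-shirt $29.55: clothing & footwear → 9.5% + 0% county = 9.5% → $2.81
Spiral notebook $3.79: general merchandise → 4% + 2% county = 6% → $0.23
Basic car wash $16.22: personal services → 0% + 0% county = 0% → $0.00
Action figure $22.69: toys → 8.25% + 1% county = 9.25% → $2.10
Phone case $48.71: general merchandise → 4% + 2% county = 6% → $2.92
Total tax = $2.81 + $0.23 + $2.10 + $2.92 = $8.06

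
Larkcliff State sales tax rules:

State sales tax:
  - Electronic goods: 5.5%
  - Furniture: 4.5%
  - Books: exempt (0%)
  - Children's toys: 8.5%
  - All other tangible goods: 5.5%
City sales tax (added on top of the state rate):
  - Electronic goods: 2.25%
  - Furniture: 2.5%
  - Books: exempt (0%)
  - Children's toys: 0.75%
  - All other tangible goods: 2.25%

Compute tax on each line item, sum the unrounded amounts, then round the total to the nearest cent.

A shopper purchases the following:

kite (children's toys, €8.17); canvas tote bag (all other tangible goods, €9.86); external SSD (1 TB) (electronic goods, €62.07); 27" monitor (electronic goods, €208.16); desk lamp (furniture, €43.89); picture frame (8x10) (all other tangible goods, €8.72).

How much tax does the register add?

€26.21

Kite €8.17: children's toys → 8.5% + 0.75% city = 9.25% → €0.755725
Canvas tote bag €9.86: all other tangible goods → 5.5% + 2.25% city = 7.75% → €0.76415
External SSD (1 TB) €62.07: electronic goods → 5.5% + 2.25% city = 7.75% → €4.810425
27" monitor €208.16: electronic goods → 5.5% + 2.25% city = 7.75% → €16.1324
Desk lamp €43.89: furniture → 4.5% + 2.5% city = 7% → €3.0723
Picture frame (8x10) €8.72: all other tangible goods → 5.5% + 2.25% city = 7.75% → €0.6758
Unrounded tax sum = €26.2108 → €26.21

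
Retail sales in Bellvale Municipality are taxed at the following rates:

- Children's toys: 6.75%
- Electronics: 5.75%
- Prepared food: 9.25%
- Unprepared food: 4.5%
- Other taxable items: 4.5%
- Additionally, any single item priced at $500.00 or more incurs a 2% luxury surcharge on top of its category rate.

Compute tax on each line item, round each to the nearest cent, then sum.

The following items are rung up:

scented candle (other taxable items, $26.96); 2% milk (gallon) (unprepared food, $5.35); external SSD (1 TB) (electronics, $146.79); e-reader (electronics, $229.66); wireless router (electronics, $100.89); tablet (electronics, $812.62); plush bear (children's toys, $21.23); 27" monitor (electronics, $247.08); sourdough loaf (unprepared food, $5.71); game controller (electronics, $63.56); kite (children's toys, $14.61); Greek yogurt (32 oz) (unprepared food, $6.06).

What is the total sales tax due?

$112.69

Scented candle $26.96: other taxable items → 4.5% → $1.21
2% milk (gallon) $5.35: unprepared food → 4.5% → $0.24
External SSD (1 TB) $146.79: electronics → 5.75% → $8.44
E-reader $229.66: electronics → 5.75% → $13.21
Wireless router $100.89: electronics → 5.75% → $5.80
Tablet $812.62: electronics → 5.75% + 2% surcharge = 7.75% → $62.98
Plush bear $21.23: children's toys → 6.75% → $1.43
27" monitor $247.08: electronics → 5.75% → $14.21
Sourdough loaf $5.71: unprepared food → 4.5% → $0.26
Game controller $63.56: electronics → 5.75% → $3.65
Kite $14.61: children's toys → 6.75% → $0.99
Greek yogurt (32 oz) $6.06: unprepared food → 4.5% → $0.27
Total tax = $1.21 + $0.24 + $8.44 + $13.21 + $5.80 + $62.98 + $1.43 + $14.21 + $0.26 + $3.65 + $0.99 + $0.27 = $112.69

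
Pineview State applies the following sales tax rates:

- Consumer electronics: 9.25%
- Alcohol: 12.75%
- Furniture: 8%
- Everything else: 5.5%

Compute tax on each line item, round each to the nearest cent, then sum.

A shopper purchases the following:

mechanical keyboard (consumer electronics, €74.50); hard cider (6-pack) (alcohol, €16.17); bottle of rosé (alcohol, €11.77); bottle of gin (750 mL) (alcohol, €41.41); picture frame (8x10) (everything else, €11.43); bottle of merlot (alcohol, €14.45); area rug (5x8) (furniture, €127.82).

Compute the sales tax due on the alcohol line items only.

Hard cider (6-pack) €16.17: alcohol → 12.75% → €2.06
Bottle of rosé €11.77: alcohol → 12.75% → €1.50
Bottle of gin (750 mL) €41.41: alcohol → 12.75% → €5.28
Bottle of merlot €14.45: alcohol → 12.75% → €1.84
Tax on alcohol = €2.06 + €1.50 + €5.28 + €1.84 = €10.68

€10.68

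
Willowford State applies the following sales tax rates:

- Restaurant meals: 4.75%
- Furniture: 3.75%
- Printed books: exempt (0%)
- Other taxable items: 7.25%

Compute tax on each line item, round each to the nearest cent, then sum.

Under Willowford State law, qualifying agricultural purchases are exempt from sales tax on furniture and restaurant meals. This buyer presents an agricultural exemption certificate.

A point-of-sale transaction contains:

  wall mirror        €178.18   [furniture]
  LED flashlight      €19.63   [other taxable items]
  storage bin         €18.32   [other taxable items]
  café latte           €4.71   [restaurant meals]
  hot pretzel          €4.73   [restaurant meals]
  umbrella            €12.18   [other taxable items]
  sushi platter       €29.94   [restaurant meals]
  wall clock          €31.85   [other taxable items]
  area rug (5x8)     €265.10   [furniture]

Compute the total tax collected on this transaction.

Wall mirror €178.18: furniture, buyer-exempt → 0% → €0.00
LED flashlight €19.63: other taxable items → 7.25% → €1.42
Storage bin €18.32: other taxable items → 7.25% → €1.33
Café latte €4.71: restaurant meals, buyer-exempt → 0% → €0.00
Hot pretzel €4.73: restaurant meals, buyer-exempt → 0% → €0.00
Umbrella €12.18: other taxable items → 7.25% → €0.88
Sushi platter €29.94: restaurant meals, buyer-exempt → 0% → €0.00
Wall clock €31.85: other taxable items → 7.25% → €2.31
Area rug (5x8) €265.10: furniture, buyer-exempt → 0% → €0.00
Total tax = €1.42 + €1.33 + €0.88 + €2.31 = €5.94

€5.94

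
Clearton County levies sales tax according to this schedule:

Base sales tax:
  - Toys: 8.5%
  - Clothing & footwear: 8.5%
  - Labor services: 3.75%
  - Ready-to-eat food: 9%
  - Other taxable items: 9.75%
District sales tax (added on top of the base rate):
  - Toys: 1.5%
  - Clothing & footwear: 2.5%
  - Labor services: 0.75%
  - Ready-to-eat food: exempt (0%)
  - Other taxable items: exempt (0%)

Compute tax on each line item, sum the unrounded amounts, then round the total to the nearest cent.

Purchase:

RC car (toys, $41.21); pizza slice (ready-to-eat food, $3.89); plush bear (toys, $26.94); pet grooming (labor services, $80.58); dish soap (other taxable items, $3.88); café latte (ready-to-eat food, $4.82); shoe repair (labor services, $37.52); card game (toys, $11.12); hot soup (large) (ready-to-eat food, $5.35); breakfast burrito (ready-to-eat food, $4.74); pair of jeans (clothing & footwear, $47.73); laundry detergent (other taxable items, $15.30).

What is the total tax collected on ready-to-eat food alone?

$1.69

Pizza slice $3.89: ready-to-eat food → 9% + 0% district = 9% → $0.3501
Café latte $4.82: ready-to-eat food → 9% + 0% district = 9% → $0.4338
Hot soup (large) $5.35: ready-to-eat food → 9% + 0% district = 9% → $0.4815
Breakfast burrito $4.74: ready-to-eat food → 9% + 0% district = 9% → $0.4266
Tax on ready-to-eat food: unrounded sum = $1.692 → $1.69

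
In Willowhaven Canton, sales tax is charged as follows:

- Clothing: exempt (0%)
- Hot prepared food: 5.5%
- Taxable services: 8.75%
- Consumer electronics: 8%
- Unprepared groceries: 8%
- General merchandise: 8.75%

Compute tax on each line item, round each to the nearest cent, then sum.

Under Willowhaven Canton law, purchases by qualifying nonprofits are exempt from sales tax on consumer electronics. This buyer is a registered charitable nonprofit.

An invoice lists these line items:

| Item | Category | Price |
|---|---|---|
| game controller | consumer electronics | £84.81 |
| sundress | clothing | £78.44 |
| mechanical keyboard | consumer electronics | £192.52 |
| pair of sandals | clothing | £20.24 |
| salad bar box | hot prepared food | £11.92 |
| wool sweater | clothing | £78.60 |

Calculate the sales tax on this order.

£0.66

Game controller £84.81: consumer electronics, buyer-exempt → 0% → £0.00
Sundress £78.44: clothing → 0% → £0.00
Mechanical keyboard £192.52: consumer electronics, buyer-exempt → 0% → £0.00
Pair of sandals £20.24: clothing → 0% → £0.00
Salad bar box £11.92: hot prepared food → 5.5% → £0.66
Wool sweater £78.60: clothing → 0% → £0.00
Total tax = £0.66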